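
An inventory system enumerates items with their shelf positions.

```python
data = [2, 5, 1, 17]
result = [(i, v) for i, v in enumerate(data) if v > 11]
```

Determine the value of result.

Step 1: Filter enumerate([2, 5, 1, 17]) keeping v > 11:
  (0, 2): 2 <= 11, excluded
  (1, 5): 5 <= 11, excluded
  (2, 1): 1 <= 11, excluded
  (3, 17): 17 > 11, included
Therefore result = [(3, 17)].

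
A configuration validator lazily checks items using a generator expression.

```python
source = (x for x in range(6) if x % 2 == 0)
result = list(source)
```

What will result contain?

Step 1: Filter range(6) keeping only even values:
  x=0: even, included
  x=1: odd, excluded
  x=2: even, included
  x=3: odd, excluded
  x=4: even, included
  x=5: odd, excluded
Therefore result = [0, 2, 4].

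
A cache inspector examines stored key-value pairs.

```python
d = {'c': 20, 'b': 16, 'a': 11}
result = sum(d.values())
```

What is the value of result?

Step 1: d.values() = [20, 16, 11].
Step 2: sum = 47.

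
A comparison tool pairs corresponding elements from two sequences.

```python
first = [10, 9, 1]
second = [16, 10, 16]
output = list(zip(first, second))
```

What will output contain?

Step 1: zip pairs elements at same index:
  Index 0: (10, 16)
  Index 1: (9, 10)
  Index 2: (1, 16)
Therefore output = [(10, 16), (9, 10), (1, 16)].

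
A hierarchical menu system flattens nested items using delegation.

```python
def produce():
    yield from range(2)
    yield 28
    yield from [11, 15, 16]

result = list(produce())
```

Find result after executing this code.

Step 1: Trace yields in order:
  yield 0
  yield 1
  yield 28
  yield 11
  yield 15
  yield 16
Therefore result = [0, 1, 28, 11, 15, 16].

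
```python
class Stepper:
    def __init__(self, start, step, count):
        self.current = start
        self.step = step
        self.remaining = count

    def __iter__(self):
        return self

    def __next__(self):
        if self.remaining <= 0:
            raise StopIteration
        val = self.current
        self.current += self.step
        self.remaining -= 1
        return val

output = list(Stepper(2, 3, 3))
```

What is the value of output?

Step 1: Stepper starts at 2, increments by 3, for 3 steps:
  Yield 2, then current += 3
  Yield 5, then current += 3
  Yield 8, then current += 3
Therefore output = [2, 5, 8].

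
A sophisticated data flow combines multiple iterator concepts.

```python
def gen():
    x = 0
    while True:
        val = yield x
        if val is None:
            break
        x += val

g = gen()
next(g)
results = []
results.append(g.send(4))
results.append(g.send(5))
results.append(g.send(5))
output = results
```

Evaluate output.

Step 1: next(g) -> yield 0.
Step 2: send(4) -> x = 4, yield 4.
Step 3: send(5) -> x = 9, yield 9.
Step 4: send(5) -> x = 14, yield 14.
Therefore output = [4, 9, 14].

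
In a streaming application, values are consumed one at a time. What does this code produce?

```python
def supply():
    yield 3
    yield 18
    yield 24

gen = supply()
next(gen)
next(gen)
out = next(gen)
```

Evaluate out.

Step 1: supply() creates a generator.
Step 2: next(gen) yields 3 (consumed and discarded).
Step 3: next(gen) yields 18 (consumed and discarded).
Step 4: next(gen) yields 24, assigned to out.
Therefore out = 24.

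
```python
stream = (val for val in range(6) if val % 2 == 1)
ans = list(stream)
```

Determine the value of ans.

Step 1: Filter range(6) keeping only odd values:
  val=0: even, excluded
  val=1: odd, included
  val=2: even, excluded
  val=3: odd, included
  val=4: even, excluded
  val=5: odd, included
Therefore ans = [1, 3, 5].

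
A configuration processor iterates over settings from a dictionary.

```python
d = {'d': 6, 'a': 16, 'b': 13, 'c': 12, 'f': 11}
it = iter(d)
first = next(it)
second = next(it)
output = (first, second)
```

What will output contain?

Step 1: iter(d) iterates over keys: ['d', 'a', 'b', 'c', 'f'].
Step 2: first = next(it) = 'd', second = next(it) = 'a'.
Therefore output = ('d', 'a').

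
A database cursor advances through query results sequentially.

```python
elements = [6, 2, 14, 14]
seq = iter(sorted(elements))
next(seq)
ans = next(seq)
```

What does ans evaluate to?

Step 1: sorted([6, 2, 14, 14]) = [2, 6, 14, 14].
Step 2: Create iterator and skip 1 elements.
Step 3: next() returns 6.
Therefore ans = 6.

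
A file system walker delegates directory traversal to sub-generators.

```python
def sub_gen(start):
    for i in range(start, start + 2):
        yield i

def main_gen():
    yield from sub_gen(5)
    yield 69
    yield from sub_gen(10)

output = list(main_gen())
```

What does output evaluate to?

Step 1: main_gen() delegates to sub_gen(5):
  yield 5
  yield 6
Step 2: yield 69
Step 3: Delegates to sub_gen(10):
  yield 10
  yield 11
Therefore output = [5, 6, 69, 10, 11].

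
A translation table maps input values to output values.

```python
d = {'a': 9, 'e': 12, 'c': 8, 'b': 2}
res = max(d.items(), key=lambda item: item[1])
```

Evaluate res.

Step 1: Find item with maximum value:
  ('a', 9)
  ('e', 12)
  ('c', 8)
  ('b', 2)
Step 2: Maximum value is 12 at key 'e'.
Therefore res = ('e', 12).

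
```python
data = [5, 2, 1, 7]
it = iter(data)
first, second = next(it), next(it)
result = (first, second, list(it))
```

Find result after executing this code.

Step 1: Create iterator over [5, 2, 1, 7].
Step 2: first = 5, second = 2.
Step 3: Remaining elements: [1, 7].
Therefore result = (5, 2, [1, 7]).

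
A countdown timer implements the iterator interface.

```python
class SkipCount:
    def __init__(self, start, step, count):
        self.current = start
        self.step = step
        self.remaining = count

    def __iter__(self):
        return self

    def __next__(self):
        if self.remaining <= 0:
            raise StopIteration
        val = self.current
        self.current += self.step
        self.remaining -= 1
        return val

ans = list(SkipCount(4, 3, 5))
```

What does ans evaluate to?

Step 1: SkipCount starts at 4, increments by 3, for 5 steps:
  Yield 4, then current += 3
  Yield 7, then current += 3
  Yield 10, then current += 3
  Yield 13, then current += 3
  Yield 16, then current += 3
Therefore ans = [4, 7, 10, 13, 16].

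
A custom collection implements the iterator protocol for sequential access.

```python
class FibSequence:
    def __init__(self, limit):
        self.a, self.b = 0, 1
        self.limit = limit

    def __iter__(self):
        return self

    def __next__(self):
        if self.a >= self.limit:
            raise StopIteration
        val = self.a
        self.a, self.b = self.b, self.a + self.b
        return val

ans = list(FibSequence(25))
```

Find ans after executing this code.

Step 1: Fibonacci-like sequence (a=0, b=1) until >= 25:
  Yield 0, then a,b = 1,1
  Yield 1, then a,b = 1,2
  Yield 1, then a,b = 2,3
  Yield 2, then a,b = 3,5
  Yield 3, then a,b = 5,8
  Yield 5, then a,b = 8,13
  Yield 8, then a,b = 13,21
  Yield 13, then a,b = 21,34
  Yield 21, then a,b = 34,55
Step 2: 34 >= 25, stop.
Therefore ans = [0, 1, 1, 2, 3, 5, 8, 13, 21].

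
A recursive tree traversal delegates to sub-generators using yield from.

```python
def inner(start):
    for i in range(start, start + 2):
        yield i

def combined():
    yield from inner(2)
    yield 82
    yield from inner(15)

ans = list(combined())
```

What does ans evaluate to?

Step 1: combined() delegates to inner(2):
  yield 2
  yield 3
Step 2: yield 82
Step 3: Delegates to inner(15):
  yield 15
  yield 16
Therefore ans = [2, 3, 82, 15, 16].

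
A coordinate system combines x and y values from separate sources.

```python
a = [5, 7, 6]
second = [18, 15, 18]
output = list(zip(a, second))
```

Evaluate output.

Step 1: zip pairs elements at same index:
  Index 0: (5, 18)
  Index 1: (7, 15)
  Index 2: (6, 18)
Therefore output = [(5, 18), (7, 15), (6, 18)].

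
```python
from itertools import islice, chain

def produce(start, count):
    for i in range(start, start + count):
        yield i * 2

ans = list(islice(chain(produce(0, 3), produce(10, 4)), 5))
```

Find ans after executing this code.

Step 1: produce(0, 3) yields [0, 2, 4].
Step 2: produce(10, 4) yields [20, 22, 24, 26].
Step 3: chain concatenates: [0, 2, 4, 20, 22, 24, 26].
Step 4: islice takes first 5: [0, 2, 4, 20, 22].
Therefore ans = [0, 2, 4, 20, 22].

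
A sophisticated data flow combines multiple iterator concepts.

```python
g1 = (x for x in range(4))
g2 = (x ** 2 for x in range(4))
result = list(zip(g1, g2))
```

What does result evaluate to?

Step 1: g1 produces [0, 1, 2, 3].
Step 2: g2 produces [0, 1, 4, 9].
Step 3: zip pairs them: [(0, 0), (1, 1), (2, 4), (3, 9)].
Therefore result = [(0, 0), (1, 1), (2, 4), (3, 9)].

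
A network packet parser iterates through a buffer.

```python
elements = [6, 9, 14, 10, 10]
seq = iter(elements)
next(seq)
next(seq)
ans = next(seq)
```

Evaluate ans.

Step 1: Create iterator over [6, 9, 14, 10, 10].
Step 2: next() consumes 6.
Step 3: next() consumes 9.
Step 4: next() returns 14.
Therefore ans = 14.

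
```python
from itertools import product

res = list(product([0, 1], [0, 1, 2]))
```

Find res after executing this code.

Step 1: product([0, 1], [0, 1, 2]) gives all pairs:
  (0, 0)
  (0, 1)
  (0, 2)
  (1, 0)
  (1, 1)
  (1, 2)
Therefore res = [(0, 0), (0, 1), (0, 2), (1, 0), (1, 1), (1, 2)].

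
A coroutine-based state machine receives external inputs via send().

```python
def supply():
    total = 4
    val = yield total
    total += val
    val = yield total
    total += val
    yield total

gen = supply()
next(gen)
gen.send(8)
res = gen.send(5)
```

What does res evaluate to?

Step 1: next() -> yield total=4.
Step 2: send(8) -> val=8, total = 4+8 = 12, yield 12.
Step 3: send(5) -> val=5, total = 12+5 = 17, yield 17.
Therefore res = 17.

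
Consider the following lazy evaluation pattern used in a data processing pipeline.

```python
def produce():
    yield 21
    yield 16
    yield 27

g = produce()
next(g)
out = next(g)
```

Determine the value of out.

Step 1: produce() creates a generator.
Step 2: next(g) yields 21 (consumed and discarded).
Step 3: next(g) yields 16, assigned to out.
Therefore out = 16.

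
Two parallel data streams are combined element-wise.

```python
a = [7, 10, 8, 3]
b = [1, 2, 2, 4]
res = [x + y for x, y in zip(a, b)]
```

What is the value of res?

Step 1: Add corresponding elements:
  7 + 1 = 8
  10 + 2 = 12
  8 + 2 = 10
  3 + 4 = 7
Therefore res = [8, 12, 10, 7].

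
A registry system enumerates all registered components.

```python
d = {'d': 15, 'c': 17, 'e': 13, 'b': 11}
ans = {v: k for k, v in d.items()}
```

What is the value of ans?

Step 1: Invert dict (swap keys and values):
  'd': 15 -> 15: 'd'
  'c': 17 -> 17: 'c'
  'e': 13 -> 13: 'e'
  'b': 11 -> 11: 'b'
Therefore ans = {15: 'd', 17: 'c', 13: 'e', 11: 'b'}.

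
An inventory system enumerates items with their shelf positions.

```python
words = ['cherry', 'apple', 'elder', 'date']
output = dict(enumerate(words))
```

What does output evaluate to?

Step 1: enumerate pairs indices with words:
  0 -> 'cherry'
  1 -> 'apple'
  2 -> 'elder'
  3 -> 'date'
Therefore output = {0: 'cherry', 1: 'apple', 2: 'elder', 3: 'date'}.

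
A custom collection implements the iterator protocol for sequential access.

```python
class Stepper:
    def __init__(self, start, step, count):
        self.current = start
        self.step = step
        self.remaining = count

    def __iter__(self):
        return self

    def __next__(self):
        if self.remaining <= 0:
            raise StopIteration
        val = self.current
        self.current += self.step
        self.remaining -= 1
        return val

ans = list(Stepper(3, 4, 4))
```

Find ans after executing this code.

Step 1: Stepper starts at 3, increments by 4, for 4 steps:
  Yield 3, then current += 4
  Yield 7, then current += 4
  Yield 11, then current += 4
  Yield 15, then current += 4
Therefore ans = [3, 7, 11, 15].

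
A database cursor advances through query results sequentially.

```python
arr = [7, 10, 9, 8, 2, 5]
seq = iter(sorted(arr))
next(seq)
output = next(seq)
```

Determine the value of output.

Step 1: sorted([7, 10, 9, 8, 2, 5]) = [2, 5, 7, 8, 9, 10].
Step 2: Create iterator and skip 1 elements.
Step 3: next() returns 5.
Therefore output = 5.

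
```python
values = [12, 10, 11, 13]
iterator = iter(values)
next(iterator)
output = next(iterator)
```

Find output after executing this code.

Step 1: Create iterator over [12, 10, 11, 13].
Step 2: next() consumes 12.
Step 3: next() returns 10.
Therefore output = 10.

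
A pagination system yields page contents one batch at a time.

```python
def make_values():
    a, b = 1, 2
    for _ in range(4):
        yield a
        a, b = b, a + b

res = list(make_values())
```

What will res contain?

Step 1: Fibonacci-like sequence starting with a=1, b=2:
  Iteration 1: yield a=1, then a,b = 2,3
  Iteration 2: yield a=2, then a,b = 3,5
  Iteration 3: yield a=3, then a,b = 5,8
  Iteration 4: yield a=5, then a,b = 8,13
Therefore res = [1, 2, 3, 5].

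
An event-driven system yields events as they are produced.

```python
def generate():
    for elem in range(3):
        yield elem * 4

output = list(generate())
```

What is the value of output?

Step 1: For each elem in range(3), yield elem * 4:
  elem=0: yield 0 * 4 = 0
  elem=1: yield 1 * 4 = 4
  elem=2: yield 2 * 4 = 8
Therefore output = [0, 4, 8].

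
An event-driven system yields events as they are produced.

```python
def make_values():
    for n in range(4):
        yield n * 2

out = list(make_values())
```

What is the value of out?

Step 1: For each n in range(4), yield n * 2:
  n=0: yield 0 * 2 = 0
  n=1: yield 1 * 2 = 2
  n=2: yield 2 * 2 = 4
  n=3: yield 3 * 2 = 6
Therefore out = [0, 2, 4, 6].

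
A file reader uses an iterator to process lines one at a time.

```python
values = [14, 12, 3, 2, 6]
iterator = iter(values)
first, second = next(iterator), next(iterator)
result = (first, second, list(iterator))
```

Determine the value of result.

Step 1: Create iterator over [14, 12, 3, 2, 6].
Step 2: first = 14, second = 12.
Step 3: Remaining elements: [3, 2, 6].
Therefore result = (14, 12, [3, 2, 6]).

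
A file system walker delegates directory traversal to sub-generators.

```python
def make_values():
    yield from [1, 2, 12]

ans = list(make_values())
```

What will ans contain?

Step 1: yield from delegates to the iterable, yielding each element.
Step 2: Collected values: [1, 2, 12].
Therefore ans = [1, 2, 12].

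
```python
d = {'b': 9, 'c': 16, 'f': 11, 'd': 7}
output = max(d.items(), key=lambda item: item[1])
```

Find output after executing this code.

Step 1: Find item with maximum value:
  ('b', 9)
  ('c', 16)
  ('f', 11)
  ('d', 7)
Step 2: Maximum value is 16 at key 'c'.
Therefore output = ('c', 16).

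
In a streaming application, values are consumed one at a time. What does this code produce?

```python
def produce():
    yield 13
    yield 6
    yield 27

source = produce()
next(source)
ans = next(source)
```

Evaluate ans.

Step 1: produce() creates a generator.
Step 2: next(source) yields 13 (consumed and discarded).
Step 3: next(source) yields 6, assigned to ans.
Therefore ans = 6.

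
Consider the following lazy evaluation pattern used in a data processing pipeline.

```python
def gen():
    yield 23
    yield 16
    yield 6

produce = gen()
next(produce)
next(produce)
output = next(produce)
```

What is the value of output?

Step 1: gen() creates a generator.
Step 2: next(produce) yields 23 (consumed and discarded).
Step 3: next(produce) yields 16 (consumed and discarded).
Step 4: next(produce) yields 6, assigned to output.
Therefore output = 6.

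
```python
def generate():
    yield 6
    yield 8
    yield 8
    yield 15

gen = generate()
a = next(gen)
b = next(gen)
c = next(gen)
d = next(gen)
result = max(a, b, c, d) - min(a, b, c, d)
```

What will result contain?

Step 1: Create generator and consume all values:
  a = next(gen) = 6
  b = next(gen) = 8
  c = next(gen) = 8
  d = next(gen) = 15
Step 2: max = 15, min = 6, result = 15 - 6 = 9.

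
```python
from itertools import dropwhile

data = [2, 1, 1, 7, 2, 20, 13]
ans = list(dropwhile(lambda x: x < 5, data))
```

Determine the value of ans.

Step 1: dropwhile drops elements while < 5:
  2 < 5: dropped
  1 < 5: dropped
  1 < 5: dropped
  7: kept (dropping stopped)
Step 2: Remaining elements kept regardless of condition.
Therefore ans = [7, 2, 20, 13].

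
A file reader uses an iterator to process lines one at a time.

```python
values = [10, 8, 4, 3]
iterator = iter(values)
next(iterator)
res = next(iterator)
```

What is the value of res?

Step 1: Create iterator over [10, 8, 4, 3].
Step 2: next() consumes 10.
Step 3: next() returns 8.
Therefore res = 8.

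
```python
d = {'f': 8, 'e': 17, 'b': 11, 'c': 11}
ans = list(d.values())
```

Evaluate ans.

Step 1: d.values() returns the dictionary values in insertion order.
Therefore ans = [8, 17, 11, 11].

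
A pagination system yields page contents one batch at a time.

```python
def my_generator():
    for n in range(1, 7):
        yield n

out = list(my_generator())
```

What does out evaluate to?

Step 1: The generator yields each value from range(1, 7).
Step 2: list() consumes all yields: [1, 2, 3, 4, 5, 6].
Therefore out = [1, 2, 3, 4, 5, 6].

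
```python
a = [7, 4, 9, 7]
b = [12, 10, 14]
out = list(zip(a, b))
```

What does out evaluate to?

Step 1: zip stops at shortest (len(a)=4, len(b)=3):
  Index 0: (7, 12)
  Index 1: (4, 10)
  Index 2: (9, 14)
Step 2: Last element of a (7) has no pair, dropped.
Therefore out = [(7, 12), (4, 10), (9, 14)].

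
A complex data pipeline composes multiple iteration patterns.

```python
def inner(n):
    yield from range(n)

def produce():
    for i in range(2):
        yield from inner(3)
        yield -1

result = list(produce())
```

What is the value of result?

Step 1: For each i in range(2):
  i=0: yield from inner(3) -> [0, 1, 2], then yield -1
  i=1: yield from inner(3) -> [0, 1, 2], then yield -1
Therefore result = [0, 1, 2, -1, 0, 1, 2, -1].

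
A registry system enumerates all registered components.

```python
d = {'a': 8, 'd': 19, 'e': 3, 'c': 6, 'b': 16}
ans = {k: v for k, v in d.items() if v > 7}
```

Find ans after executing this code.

Step 1: Filter items where value > 7:
  'a': 8 > 7: kept
  'd': 19 > 7: kept
  'e': 3 <= 7: removed
  'c': 6 <= 7: removed
  'b': 16 > 7: kept
Therefore ans = {'a': 8, 'd': 19, 'b': 16}.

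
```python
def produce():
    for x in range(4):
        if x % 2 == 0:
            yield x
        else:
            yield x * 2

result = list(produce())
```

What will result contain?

Step 1: For each x in range(4), yield x if even, else x*2:
  x=0 (even): yield 0
  x=1 (odd): yield 1*2 = 2
  x=2 (even): yield 2
  x=3 (odd): yield 3*2 = 6
Therefore result = [0, 2, 2, 6].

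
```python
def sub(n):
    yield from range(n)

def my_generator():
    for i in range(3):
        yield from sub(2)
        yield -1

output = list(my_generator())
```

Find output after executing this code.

Step 1: For each i in range(3):
  i=0: yield from sub(2) -> [0, 1], then yield -1
  i=1: yield from sub(2) -> [0, 1], then yield -1
  i=2: yield from sub(2) -> [0, 1], then yield -1
Therefore output = [0, 1, -1, 0, 1, -1, 0, 1, -1].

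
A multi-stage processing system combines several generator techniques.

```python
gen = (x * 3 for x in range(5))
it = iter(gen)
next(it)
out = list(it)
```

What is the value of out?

Step 1: Generator produces [0, 3, 6, 9, 12].
Step 2: next(it) consumes first element (0).
Step 3: list(it) collects remaining: [3, 6, 9, 12].
Therefore out = [3, 6, 9, 12].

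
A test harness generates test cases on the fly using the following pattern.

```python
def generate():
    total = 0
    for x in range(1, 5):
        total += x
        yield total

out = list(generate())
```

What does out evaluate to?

Step 1: Generator accumulates running sum:
  x=1: total = 1, yield 1
  x=2: total = 3, yield 3
  x=3: total = 6, yield 6
  x=4: total = 10, yield 10
Therefore out = [1, 3, 6, 10].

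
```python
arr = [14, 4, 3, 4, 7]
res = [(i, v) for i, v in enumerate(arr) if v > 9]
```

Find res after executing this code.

Step 1: Filter enumerate([14, 4, 3, 4, 7]) keeping v > 9:
  (0, 14): 14 > 9, included
  (1, 4): 4 <= 9, excluded
  (2, 3): 3 <= 9, excluded
  (3, 4): 4 <= 9, excluded
  (4, 7): 7 <= 9, excluded
Therefore res = [(0, 14)].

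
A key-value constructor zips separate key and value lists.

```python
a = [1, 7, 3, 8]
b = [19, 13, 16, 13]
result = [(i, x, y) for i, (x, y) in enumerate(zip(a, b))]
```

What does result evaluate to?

Step 1: enumerate(zip(a, b)) gives index with paired elements:
  i=0: (1, 19)
  i=1: (7, 13)
  i=2: (3, 16)
  i=3: (8, 13)
Therefore result = [(0, 1, 19), (1, 7, 13), (2, 3, 16), (3, 8, 13)].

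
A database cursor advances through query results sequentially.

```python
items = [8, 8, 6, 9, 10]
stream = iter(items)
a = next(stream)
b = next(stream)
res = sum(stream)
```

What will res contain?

Step 1: Create iterator over [8, 8, 6, 9, 10].
Step 2: a = next() = 8, b = next() = 8.
Step 3: sum() of remaining [6, 9, 10] = 25.
Therefore res = 25.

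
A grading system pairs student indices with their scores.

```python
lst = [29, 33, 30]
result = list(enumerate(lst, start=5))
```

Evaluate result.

Step 1: enumerate with start=5:
  (5, 29)
  (6, 33)
  (7, 30)
Therefore result = [(5, 29), (6, 33), (7, 30)].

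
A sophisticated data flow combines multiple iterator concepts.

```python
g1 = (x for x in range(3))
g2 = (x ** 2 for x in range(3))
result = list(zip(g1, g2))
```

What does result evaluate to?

Step 1: g1 produces [0, 1, 2].
Step 2: g2 produces [0, 1, 4].
Step 3: zip pairs them: [(0, 0), (1, 1), (2, 4)].
Therefore result = [(0, 0), (1, 1), (2, 4)].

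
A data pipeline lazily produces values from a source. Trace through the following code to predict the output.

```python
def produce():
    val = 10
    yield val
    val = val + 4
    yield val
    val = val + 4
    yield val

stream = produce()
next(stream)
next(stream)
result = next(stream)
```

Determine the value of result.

Step 1: Trace through generator execution:
  Yield 1: val starts at 10, yield 10
  Yield 2: val = 10 + 4 = 14, yield 14
  Yield 3: val = 14 + 4 = 18, yield 18
Step 2: First next() gets 10, second next() gets the second value, third next() yields 18.
Therefore result = 18.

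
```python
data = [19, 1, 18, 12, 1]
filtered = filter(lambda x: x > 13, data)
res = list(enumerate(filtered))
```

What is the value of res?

Step 1: Filter [19, 1, 18, 12, 1] for > 13: [19, 18].
Step 2: enumerate re-indexes from 0: [(0, 19), (1, 18)].
Therefore res = [(0, 19), (1, 18)].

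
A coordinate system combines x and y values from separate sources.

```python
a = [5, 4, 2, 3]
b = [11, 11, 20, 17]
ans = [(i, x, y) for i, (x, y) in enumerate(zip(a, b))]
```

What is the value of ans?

Step 1: enumerate(zip(a, b)) gives index with paired elements:
  i=0: (5, 11)
  i=1: (4, 11)
  i=2: (2, 20)
  i=3: (3, 17)
Therefore ans = [(0, 5, 11), (1, 4, 11), (2, 2, 20), (3, 3, 17)].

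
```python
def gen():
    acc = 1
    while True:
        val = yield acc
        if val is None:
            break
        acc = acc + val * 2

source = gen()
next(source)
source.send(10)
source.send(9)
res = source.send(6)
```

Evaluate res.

Step 1: next() -> yield acc=1.
Step 2: send(10) -> val=10, acc = 1 + 10*2 = 21, yield 21.
Step 3: send(9) -> val=9, acc = 21 + 9*2 = 39, yield 39.
Step 4: send(6) -> val=6, acc = 39 + 6*2 = 51, yield 51.
Therefore res = 51.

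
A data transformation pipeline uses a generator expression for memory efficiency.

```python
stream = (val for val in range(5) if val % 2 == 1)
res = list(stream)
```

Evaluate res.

Step 1: Filter range(5) keeping only odd values:
  val=0: even, excluded
  val=1: odd, included
  val=2: even, excluded
  val=3: odd, included
  val=4: even, excluded
Therefore res = [1, 3].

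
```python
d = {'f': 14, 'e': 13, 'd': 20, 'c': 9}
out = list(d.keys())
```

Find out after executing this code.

Step 1: d.keys() returns the dictionary keys in insertion order.
Therefore out = ['f', 'e', 'd', 'c'].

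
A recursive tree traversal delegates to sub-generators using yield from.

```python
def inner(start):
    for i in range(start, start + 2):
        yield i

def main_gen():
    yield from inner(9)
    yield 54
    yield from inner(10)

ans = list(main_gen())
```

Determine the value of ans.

Step 1: main_gen() delegates to inner(9):
  yield 9
  yield 10
Step 2: yield 54
Step 3: Delegates to inner(10):
  yield 10
  yield 11
Therefore ans = [9, 10, 54, 10, 11].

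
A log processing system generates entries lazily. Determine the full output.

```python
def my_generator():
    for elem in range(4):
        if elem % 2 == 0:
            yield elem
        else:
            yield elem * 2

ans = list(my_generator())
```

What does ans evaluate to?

Step 1: For each elem in range(4), yield elem if even, else elem*2:
  elem=0 (even): yield 0
  elem=1 (odd): yield 1*2 = 2
  elem=2 (even): yield 2
  elem=3 (odd): yield 3*2 = 6
Therefore ans = [0, 2, 2, 6].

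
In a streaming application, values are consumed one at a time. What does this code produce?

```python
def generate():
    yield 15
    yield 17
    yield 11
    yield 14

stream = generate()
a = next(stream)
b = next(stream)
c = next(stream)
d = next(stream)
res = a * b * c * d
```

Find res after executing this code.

Step 1: Create generator and consume all values:
  a = next(stream) = 15
  b = next(stream) = 17
  c = next(stream) = 11
  d = next(stream) = 14
Step 2: res = 15 * 17 * 11 * 14 = 39270.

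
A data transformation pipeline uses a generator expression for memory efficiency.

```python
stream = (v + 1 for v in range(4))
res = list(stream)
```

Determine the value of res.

Step 1: For each v in range(4), compute v+1:
  v=0: 0+1 = 1
  v=1: 1+1 = 2
  v=2: 2+1 = 3
  v=3: 3+1 = 4
Therefore res = [1, 2, 3, 4].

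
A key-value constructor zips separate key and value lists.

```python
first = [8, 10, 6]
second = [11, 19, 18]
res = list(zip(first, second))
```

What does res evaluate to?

Step 1: zip pairs elements at same index:
  Index 0: (8, 11)
  Index 1: (10, 19)
  Index 2: (6, 18)
Therefore res = [(8, 11), (10, 19), (6, 18)].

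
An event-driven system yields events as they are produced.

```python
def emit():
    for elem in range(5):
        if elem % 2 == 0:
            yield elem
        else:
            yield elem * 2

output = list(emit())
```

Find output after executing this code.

Step 1: For each elem in range(5), yield elem if even, else elem*2:
  elem=0 (even): yield 0
  elem=1 (odd): yield 1*2 = 2
  elem=2 (even): yield 2
  elem=3 (odd): yield 3*2 = 6
  elem=4 (even): yield 4
Therefore output = [0, 2, 2, 6, 4].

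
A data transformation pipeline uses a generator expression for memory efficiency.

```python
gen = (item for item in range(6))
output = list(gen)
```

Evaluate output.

Step 1: Generator expression iterates range(6): [0, 1, 2, 3, 4, 5].
Step 2: list() collects all values.
Therefore output = [0, 1, 2, 3, 4, 5].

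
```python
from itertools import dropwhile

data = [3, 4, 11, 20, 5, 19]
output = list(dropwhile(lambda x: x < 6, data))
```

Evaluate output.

Step 1: dropwhile drops elements while < 6:
  3 < 6: dropped
  4 < 6: dropped
  11: kept (dropping stopped)
Step 2: Remaining elements kept regardless of condition.
Therefore output = [11, 20, 5, 19].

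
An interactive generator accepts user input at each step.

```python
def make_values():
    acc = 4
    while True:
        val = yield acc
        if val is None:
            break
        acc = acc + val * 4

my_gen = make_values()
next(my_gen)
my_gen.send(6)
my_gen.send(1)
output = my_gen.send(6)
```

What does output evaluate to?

Step 1: next() -> yield acc=4.
Step 2: send(6) -> val=6, acc = 4 + 6*4 = 28, yield 28.
Step 3: send(1) -> val=1, acc = 28 + 1*4 = 32, yield 32.
Step 4: send(6) -> val=6, acc = 32 + 6*4 = 56, yield 56.
Therefore output = 56.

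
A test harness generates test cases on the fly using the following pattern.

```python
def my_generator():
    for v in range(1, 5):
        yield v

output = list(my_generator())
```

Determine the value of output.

Step 1: The generator yields each value from range(1, 5).
Step 2: list() consumes all yields: [1, 2, 3, 4].
Therefore output = [1, 2, 3, 4].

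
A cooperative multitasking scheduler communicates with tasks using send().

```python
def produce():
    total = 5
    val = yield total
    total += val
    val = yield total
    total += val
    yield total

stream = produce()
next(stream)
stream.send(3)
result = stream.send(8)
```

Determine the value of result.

Step 1: next() -> yield total=5.
Step 2: send(3) -> val=3, total = 5+3 = 8, yield 8.
Step 3: send(8) -> val=8, total = 8+8 = 16, yield 16.
Therefore result = 16.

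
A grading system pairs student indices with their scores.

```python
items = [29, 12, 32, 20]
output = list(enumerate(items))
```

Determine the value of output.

Step 1: enumerate pairs each element with its index:
  (0, 29)
  (1, 12)
  (2, 32)
  (3, 20)
Therefore output = [(0, 29), (1, 12), (2, 32), (3, 20)].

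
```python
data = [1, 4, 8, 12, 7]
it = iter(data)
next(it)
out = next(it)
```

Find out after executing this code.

Step 1: Create iterator over [1, 4, 8, 12, 7].
Step 2: next() consumes 1.
Step 3: next() returns 4.
Therefore out = 4.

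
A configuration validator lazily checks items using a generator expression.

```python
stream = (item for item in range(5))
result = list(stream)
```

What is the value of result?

Step 1: Generator expression iterates range(5): [0, 1, 2, 3, 4].
Step 2: list() collects all values.
Therefore result = [0, 1, 2, 3, 4].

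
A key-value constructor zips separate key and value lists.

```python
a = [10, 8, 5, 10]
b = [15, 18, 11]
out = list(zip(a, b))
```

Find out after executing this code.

Step 1: zip stops at shortest (len(a)=4, len(b)=3):
  Index 0: (10, 15)
  Index 1: (8, 18)
  Index 2: (5, 11)
Step 2: Last element of a (10) has no pair, dropped.
Therefore out = [(10, 15), (8, 18), (5, 11)].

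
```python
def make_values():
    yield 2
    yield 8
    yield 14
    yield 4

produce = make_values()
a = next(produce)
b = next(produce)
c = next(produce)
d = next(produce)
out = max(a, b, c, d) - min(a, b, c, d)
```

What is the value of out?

Step 1: Create generator and consume all values:
  a = next(produce) = 2
  b = next(produce) = 8
  c = next(produce) = 14
  d = next(produce) = 4
Step 2: max = 14, min = 2, out = 14 - 2 = 12.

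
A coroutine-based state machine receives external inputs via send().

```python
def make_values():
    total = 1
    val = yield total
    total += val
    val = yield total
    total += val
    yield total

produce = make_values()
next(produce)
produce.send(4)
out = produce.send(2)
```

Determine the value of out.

Step 1: next() -> yield total=1.
Step 2: send(4) -> val=4, total = 1+4 = 5, yield 5.
Step 3: send(2) -> val=2, total = 5+2 = 7, yield 7.
Therefore out = 7.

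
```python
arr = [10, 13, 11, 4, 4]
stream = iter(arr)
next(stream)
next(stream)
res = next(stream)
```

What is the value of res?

Step 1: Create iterator over [10, 13, 11, 4, 4].
Step 2: next() consumes 10.
Step 3: next() consumes 13.
Step 4: next() returns 11.
Therefore res = 11.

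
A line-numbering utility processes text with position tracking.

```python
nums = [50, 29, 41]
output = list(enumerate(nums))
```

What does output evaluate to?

Step 1: enumerate pairs each element with its index:
  (0, 50)
  (1, 29)
  (2, 41)
Therefore output = [(0, 50), (1, 29), (2, 41)].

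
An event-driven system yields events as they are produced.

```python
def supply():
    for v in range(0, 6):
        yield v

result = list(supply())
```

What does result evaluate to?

Step 1: The generator yields each value from range(0, 6).
Step 2: list() consumes all yields: [0, 1, 2, 3, 4, 5].
Therefore result = [0, 1, 2, 3, 4, 5].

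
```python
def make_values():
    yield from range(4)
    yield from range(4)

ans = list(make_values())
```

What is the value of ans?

Step 1: Trace yields in order:
  yield 0
  yield 1
  yield 2
  yield 3
  yield 0
  yield 1
  yield 2
  yield 3
Therefore ans = [0, 1, 2, 3, 0, 1, 2, 3].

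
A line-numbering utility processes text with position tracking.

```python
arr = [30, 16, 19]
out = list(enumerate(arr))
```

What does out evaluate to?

Step 1: enumerate pairs each element with its index:
  (0, 30)
  (1, 16)
  (2, 19)
Therefore out = [(0, 30), (1, 16), (2, 19)].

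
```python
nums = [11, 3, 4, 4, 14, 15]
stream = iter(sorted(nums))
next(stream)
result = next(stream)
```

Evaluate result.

Step 1: sorted([11, 3, 4, 4, 14, 15]) = [3, 4, 4, 11, 14, 15].
Step 2: Create iterator and skip 1 elements.
Step 3: next() returns 4.
Therefore result = 4.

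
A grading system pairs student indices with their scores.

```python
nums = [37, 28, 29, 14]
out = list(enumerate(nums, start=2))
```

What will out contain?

Step 1: enumerate with start=2:
  (2, 37)
  (3, 28)
  (4, 29)
  (5, 14)
Therefore out = [(2, 37), (3, 28), (4, 29), (5, 14)].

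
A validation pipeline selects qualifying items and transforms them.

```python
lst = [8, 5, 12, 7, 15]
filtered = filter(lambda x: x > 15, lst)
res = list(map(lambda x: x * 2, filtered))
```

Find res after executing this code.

Step 1: Filter lst for elements > 15:
  8: removed
  5: removed
  12: removed
  7: removed
  15: removed
Step 2: Map x * 2 on filtered []:
Therefore res = [].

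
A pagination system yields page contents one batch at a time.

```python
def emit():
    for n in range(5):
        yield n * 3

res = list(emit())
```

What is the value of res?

Step 1: For each n in range(5), yield n * 3:
  n=0: yield 0 * 3 = 0
  n=1: yield 1 * 3 = 3
  n=2: yield 2 * 3 = 6
  n=3: yield 3 * 3 = 9
  n=4: yield 4 * 3 = 12
Therefore res = [0, 3, 6, 9, 12].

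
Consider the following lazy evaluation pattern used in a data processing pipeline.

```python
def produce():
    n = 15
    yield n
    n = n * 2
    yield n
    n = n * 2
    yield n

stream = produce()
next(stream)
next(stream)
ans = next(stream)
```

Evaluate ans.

Step 1: Trace through generator execution:
  Yield 1: n starts at 15, yield 15
  Yield 2: n = 15 * 2 = 30, yield 30
  Yield 3: n = 30 * 2 = 60, yield 60
Step 2: First next() gets 15, second next() gets the second value, third next() yields 60.
Therefore ans = 60.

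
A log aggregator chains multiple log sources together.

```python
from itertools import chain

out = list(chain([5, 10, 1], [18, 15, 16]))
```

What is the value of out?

Step 1: chain() concatenates iterables: [5, 10, 1] + [18, 15, 16].
Therefore out = [5, 10, 1, 18, 15, 16].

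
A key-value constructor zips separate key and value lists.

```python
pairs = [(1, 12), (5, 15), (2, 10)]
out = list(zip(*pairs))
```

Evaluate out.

Step 1: zip(*pairs) transposes: unzips [(1, 12), (5, 15), (2, 10)] into separate sequences.
Step 2: First elements: (1, 5, 2), second elements: (12, 15, 10).
Therefore out = [(1, 5, 2), (12, 15, 10)].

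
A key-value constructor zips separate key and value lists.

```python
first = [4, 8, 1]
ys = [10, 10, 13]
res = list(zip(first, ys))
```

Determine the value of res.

Step 1: zip pairs elements at same index:
  Index 0: (4, 10)
  Index 1: (8, 10)
  Index 2: (1, 13)
Therefore res = [(4, 10), (8, 10), (1, 13)].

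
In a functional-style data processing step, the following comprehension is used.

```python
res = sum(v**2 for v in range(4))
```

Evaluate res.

Step 1: Compute v**2 for each v in range(4):
  v=0: 0**2 = 0
  v=1: 1**2 = 1
  v=2: 2**2 = 4
  v=3: 3**2 = 9
Step 2: sum = 0 + 1 + 4 + 9 = 14.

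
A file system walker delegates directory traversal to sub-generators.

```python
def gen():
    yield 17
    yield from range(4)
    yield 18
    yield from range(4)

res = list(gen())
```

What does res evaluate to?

Step 1: Trace yields in order:
  yield 17
  yield 0
  yield 1
  yield 2
  yield 3
  yield 18
  yield 0
  yield 1
  yield 2
  yield 3
Therefore res = [17, 0, 1, 2, 3, 18, 0, 1, 2, 3].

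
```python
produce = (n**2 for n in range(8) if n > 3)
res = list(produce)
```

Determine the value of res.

Step 1: For range(8), keep n > 3, then square:
  n=0: 0 <= 3, excluded
  n=1: 1 <= 3, excluded
  n=2: 2 <= 3, excluded
  n=3: 3 <= 3, excluded
  n=4: 4 > 3, yield 4**2 = 16
  n=5: 5 > 3, yield 5**2 = 25
  n=6: 6 > 3, yield 6**2 = 36
  n=7: 7 > 3, yield 7**2 = 49
Therefore res = [16, 25, 36, 49].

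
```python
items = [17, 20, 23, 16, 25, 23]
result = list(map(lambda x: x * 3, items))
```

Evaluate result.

Step 1: Apply lambda x: x * 3 to each element:
  17 -> 51
  20 -> 60
  23 -> 69
  16 -> 48
  25 -> 75
  23 -> 69
Therefore result = [51, 60, 69, 48, 75, 69].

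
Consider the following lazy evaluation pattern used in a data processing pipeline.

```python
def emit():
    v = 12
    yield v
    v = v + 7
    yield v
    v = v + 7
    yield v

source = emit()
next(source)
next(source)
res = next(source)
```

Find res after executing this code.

Step 1: Trace through generator execution:
  Yield 1: v starts at 12, yield 12
  Yield 2: v = 12 + 7 = 19, yield 19
  Yield 3: v = 19 + 7 = 26, yield 26
Step 2: First next() gets 12, second next() gets the second value, third next() yields 26.
Therefore res = 26.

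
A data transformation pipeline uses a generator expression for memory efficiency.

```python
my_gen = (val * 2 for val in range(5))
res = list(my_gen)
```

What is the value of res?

Step 1: For each val in range(5), compute val*2:
  val=0: 0*2 = 0
  val=1: 1*2 = 2
  val=2: 2*2 = 4
  val=3: 3*2 = 6
  val=4: 4*2 = 8
Therefore res = [0, 2, 4, 6, 8].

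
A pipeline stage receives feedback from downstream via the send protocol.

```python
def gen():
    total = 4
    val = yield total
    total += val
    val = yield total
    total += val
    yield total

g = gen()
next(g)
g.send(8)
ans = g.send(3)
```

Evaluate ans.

Step 1: next() -> yield total=4.
Step 2: send(8) -> val=8, total = 4+8 = 12, yield 12.
Step 3: send(3) -> val=3, total = 12+3 = 15, yield 15.
Therefore ans = 15.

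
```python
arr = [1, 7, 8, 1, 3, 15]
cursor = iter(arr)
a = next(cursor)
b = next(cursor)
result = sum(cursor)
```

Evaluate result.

Step 1: Create iterator over [1, 7, 8, 1, 3, 15].
Step 2: a = next() = 1, b = next() = 7.
Step 3: sum() of remaining [8, 1, 3, 15] = 27.
Therefore result = 27.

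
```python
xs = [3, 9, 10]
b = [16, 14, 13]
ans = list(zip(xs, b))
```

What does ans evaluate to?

Step 1: zip pairs elements at same index:
  Index 0: (3, 16)
  Index 1: (9, 14)
  Index 2: (10, 13)
Therefore ans = [(3, 16), (9, 14), (10, 13)].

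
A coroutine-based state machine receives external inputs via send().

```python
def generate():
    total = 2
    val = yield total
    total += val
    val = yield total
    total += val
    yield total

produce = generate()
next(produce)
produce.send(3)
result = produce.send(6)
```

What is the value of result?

Step 1: next() -> yield total=2.
Step 2: send(3) -> val=3, total = 2+3 = 5, yield 5.
Step 3: send(6) -> val=6, total = 5+6 = 11, yield 11.
Therefore result = 11.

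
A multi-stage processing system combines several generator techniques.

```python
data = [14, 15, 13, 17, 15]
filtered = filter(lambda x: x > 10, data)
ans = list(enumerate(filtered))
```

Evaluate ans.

Step 1: Filter [14, 15, 13, 17, 15] for > 10: [14, 15, 13, 17, 15].
Step 2: enumerate re-indexes from 0: [(0, 14), (1, 15), (2, 13), (3, 17), (4, 15)].
Therefore ans = [(0, 14), (1, 15), (2, 13), (3, 17), (4, 15)].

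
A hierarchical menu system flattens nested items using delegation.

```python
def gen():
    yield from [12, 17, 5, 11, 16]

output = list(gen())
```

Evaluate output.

Step 1: yield from delegates to the iterable, yielding each element.
Step 2: Collected values: [12, 17, 5, 11, 16].
Therefore output = [12, 17, 5, 11, 16].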